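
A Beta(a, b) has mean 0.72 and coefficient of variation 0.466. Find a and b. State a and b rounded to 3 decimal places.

σ = CV·μ = 0.466×0.72 = 0.33552, so σ² = 0.112574.
s+1 = μ(1−μ)/σ² = 0.2016/0.112574 = 1.7908, so s = a+b = 0.7908.
a = μs = 0.569, b = (1−μ)s = 0.221.

a = 0.569, b = 0.221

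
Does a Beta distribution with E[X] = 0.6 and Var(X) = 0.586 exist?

No

The Beta variance bound is σ² < μ(1−μ).
Here μ(1−μ) = 0.6×0.4 = 0.24, and 0.586 ≥ 0.24.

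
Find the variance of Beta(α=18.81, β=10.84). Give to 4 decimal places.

Var = αβ/[(α+β)²(α+β+1)] = (18.81×10.84)/(29.65²×30.65) = 203.9004/26945.104625 = 0.0076.

0.0076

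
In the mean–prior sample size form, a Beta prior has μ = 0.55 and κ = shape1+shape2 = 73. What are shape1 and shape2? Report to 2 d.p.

shape1 = 40.15, shape2 = 32.85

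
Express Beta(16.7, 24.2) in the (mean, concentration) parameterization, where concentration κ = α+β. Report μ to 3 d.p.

μ = 0.408, κ = 40.9

κ = α+β = 16.7+24.2 = 40.9; μ = α/κ = 16.7/40.9 = 0.408.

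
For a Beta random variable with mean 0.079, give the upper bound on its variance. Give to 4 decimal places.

For fixed mean μ the Beta variance is μ(1−μ)/(α+β+1), increasing as α+β decreases.
Its least upper bound (not attained) is μ(1−μ) = 0.079·0.921 = 0.0728.

0.0728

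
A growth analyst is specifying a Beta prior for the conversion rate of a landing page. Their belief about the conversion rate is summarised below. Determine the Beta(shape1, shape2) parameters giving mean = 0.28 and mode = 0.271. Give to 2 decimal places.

shape1 = 14.25, shape2 = 36.64

With s = shape1+shape2: μ = shape1/s and mode = (shape1−1)/(s−2). Eliminating shape1 = μs,
μs − 1 = m(s−2) ⇒ s(μ−m) = 1−2m ⇒ s = 0.458/0.009 = 50.8889.
So shape1 = μs = 14.25, shape2 = (1−μ)s = 36.64.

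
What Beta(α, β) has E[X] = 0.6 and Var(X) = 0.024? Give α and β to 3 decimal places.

α = 5.400, β = 3.600

By moment matching, α+β = μ(1−μ)/σ² − 1 = (0.6·0.4)/0.024 − 1 = 10.0000 − 1 = 9.0000.
Since α/(α+β) = μ, α = 0.6·9.0000 = 5.400 and β = 0.4·9.0000 = 3.600.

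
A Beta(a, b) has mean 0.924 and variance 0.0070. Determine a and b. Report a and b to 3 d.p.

a = 8.346, b = 0.686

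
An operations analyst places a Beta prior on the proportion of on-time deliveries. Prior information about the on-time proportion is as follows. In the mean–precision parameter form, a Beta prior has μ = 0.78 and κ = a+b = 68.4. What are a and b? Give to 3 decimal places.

a = 53.352, b = 15.048

Split κ in proportion μ : (1−μ): a = 0.78·68.4 = 53.352, b = 68.4 − 53.352 = 15.048.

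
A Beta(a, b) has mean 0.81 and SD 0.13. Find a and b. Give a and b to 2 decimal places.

Variance = 0.13² = 0.0169. The moment-matching identity a+b = μ(1−μ)/Var − 1 gives
a+b = 0.1539/0.0169 − 1 = 8.1065, so a = μ·8.1065 = 6.57 and b = (1−μ)·8.1065 = 1.54.

a = 6.57, b = 1.54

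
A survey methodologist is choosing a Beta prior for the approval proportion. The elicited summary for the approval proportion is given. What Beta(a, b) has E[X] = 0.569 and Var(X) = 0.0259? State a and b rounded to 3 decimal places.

a = 4.819, b = 3.650

Write ν = a+b; then a = μν and Var = μ(1−μ)/(ν+1).
ν = μ(1−μ)/Var − 1 = 0.245239/0.0259 − 1 = 8.4687.
a = 0.569·8.4687 = 4.819, b = 0.431·8.4687 = 3.650.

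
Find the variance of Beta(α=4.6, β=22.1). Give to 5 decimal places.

0.00515

Var = αβ/[(α+β)²(α+β+1)] = (4.6×22.1)/(26.7²×27.7) = 101.66/19747.053 = 0.00515.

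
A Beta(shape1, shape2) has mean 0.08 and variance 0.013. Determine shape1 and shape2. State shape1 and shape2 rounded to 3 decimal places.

Let s = shape1+shape2. The Beta variance is μ(1−μ)/(s+1).
So s+1 = μ(1−μ)/σ² = (0.08×0.92)/0.013 = 0.0736/0.013 = 5.6615, giving s = 4.6615.
Then shape1 = μs = 0.08×4.6615 = 0.373 and shape2 = (1−μ)s = 0.92×4.6615 = 4.289.

shape1 = 0.373, shape2 = 4.289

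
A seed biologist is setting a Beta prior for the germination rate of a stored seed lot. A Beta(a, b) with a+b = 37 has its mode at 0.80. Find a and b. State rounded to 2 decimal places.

Mode = (a−1)/(κ−2) with κ = a+b, so a−1 = 0.80·35 = 28.00.
a = 29.00; b = κ − a = 8.00.

a = 29.00, b = 8.00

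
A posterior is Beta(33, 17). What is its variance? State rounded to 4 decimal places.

0.0044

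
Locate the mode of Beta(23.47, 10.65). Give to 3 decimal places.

0.700

The density x^(α−1)(1−x)^(β−1) is maximised at (α−1)/(α+β−2) = 22.47/32.12 = 0.700.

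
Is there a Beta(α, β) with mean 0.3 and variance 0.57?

No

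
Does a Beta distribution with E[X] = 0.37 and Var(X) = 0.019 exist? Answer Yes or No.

A Beta with mean μ has variance μ(1−μ)/(α+β+1) < μ(1−μ).
Here μ(1−μ) = 0.37×0.63 = 0.2331, and 0.019 < 0.2331.

Yes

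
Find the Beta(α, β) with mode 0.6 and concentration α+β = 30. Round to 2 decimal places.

α = 17.80, β = 12.20

Mode = (α−1)/(κ−2) with κ = α+β, so α−1 = 0.6·28 = 16.80.
α = 17.80; β = κ − α = 12.20.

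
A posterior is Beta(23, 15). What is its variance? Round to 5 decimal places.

0.00613

μ = 23/38 = 0.605263; Var = μ(1−μ)/(α+β+1) = 0.2389197/39 = 0.00613.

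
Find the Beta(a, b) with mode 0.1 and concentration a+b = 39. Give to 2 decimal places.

a = 4.70, b = 34.30

Mode = (a−1)/(κ−2) with κ = a+b, so a−1 = 0.1·37 = 3.70.
a = 4.70; b = κ − a = 34.30.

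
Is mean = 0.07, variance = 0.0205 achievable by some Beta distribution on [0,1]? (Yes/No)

Yes

A Beta with mean μ has variance μ(1−μ)/(α+β+1) < μ(1−μ).
Here μ(1−μ) = 0.07×0.93 = 0.0651, and 0.0205 < 0.0651.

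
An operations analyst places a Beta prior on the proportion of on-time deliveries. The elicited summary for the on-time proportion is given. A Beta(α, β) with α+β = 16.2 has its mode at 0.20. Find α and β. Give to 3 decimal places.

For α,β>1 the mode is (α−1)/(α+β−2), so α = mode·(κ−2)+1 = 0.20×14.2+1 = 3.840.
And β = (1−mode)·(κ−2)+1 = 0.80×14.2+1 = 12.360.

α = 3.840, β = 12.360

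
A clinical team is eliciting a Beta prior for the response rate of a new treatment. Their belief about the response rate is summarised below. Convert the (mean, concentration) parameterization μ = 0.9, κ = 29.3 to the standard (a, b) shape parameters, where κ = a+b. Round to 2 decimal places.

a = 26.37, b = 2.93

Split κ in proportion μ : (1−μ): a = 0.9·29.3 = 26.37, b = 29.3 − 26.37 = 2.93.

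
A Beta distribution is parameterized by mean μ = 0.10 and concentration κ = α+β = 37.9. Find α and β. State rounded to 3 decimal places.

α = 3.790, β = 34.110

Split κ in proportion μ : (1−μ): α = 0.10·37.9 = 3.790, β = 37.9 − 3.790 = 34.110.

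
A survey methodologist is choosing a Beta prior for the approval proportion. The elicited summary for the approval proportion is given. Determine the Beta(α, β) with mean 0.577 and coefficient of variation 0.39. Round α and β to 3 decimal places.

σ = CV·μ = 0.39×0.577 = 0.22503, so σ² = 0.050639.
s+1 = μ(1−μ)/σ² = 0.244071/0.050639 = 4.8199, so s = α+β = 3.8199.
α = μs = 2.204, β = (1−μ)s = 1.616.

α = 2.204, β = 1.616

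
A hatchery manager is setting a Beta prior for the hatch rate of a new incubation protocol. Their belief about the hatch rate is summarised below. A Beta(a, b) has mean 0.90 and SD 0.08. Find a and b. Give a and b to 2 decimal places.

a = 11.76, b = 1.31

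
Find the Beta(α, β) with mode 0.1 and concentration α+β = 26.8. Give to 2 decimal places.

α = 3.48, β = 23.32

Since the density peak of Beta(α,β) is at (α−1)/(α+β−2),
α = 1 + 0.1(26.8−2) = 3.48 and β = 26.8 − 3.48 = 23.32.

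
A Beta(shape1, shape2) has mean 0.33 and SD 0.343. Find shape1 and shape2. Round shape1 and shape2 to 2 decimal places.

shape1 = 0.29, shape2 = 0.59

Variance = 0.343² = 0.117649. The moment-matching identity shape1+shape2 = μ(1−μ)/Var − 1 gives
shape1+shape2 = 0.2211/0.117649 − 1 = 0.8793, so shape1 = μ·0.8793 = 0.29 and shape2 = (1−μ)·0.8793 = 0.59.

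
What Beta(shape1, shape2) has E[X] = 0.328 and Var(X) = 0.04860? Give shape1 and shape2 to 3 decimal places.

shape1 = 1.160, shape2 = 2.376

Let s = shape1+shape2. The Beta variance is μ(1−μ)/(s+1).
So s+1 = μ(1−μ)/σ² = (0.328×0.672)/0.04860 = 0.220416/0.04860 = 4.5353, giving s = 3.5353.
Then shape1 = μs = 0.328×3.5353 = 1.160 and shape2 = (1−μ)s = 0.672×3.5353 = 2.376.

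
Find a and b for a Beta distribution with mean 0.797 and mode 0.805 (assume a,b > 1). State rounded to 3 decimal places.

With s = a+b: μ = a/s and mode = (a−1)/(s−2). Eliminating a = μs,
μs − 1 = m(s−2) ⇒ s(μ−m) = 1−2m ⇒ s = -0.610/-0.008 = 76.2500.
So a = μs = 60.771, b = (1−μ)s = 15.479.

a = 60.771, b = 15.479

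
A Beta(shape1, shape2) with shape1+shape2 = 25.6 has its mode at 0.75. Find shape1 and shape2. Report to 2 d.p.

shape1 = 18.70, shape2 = 6.90

Mode = (shape1−1)/(κ−2) with κ = shape1+shape2, so shape1−1 = 0.75·23.6 = 17.70.
shape1 = 18.70; shape2 = κ − shape1 = 6.90.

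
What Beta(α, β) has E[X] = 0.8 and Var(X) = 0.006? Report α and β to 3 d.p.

α = 20.533, β = 5.133

Let s = α+β. The Beta variance is μ(1−μ)/(s+1).
So s+1 = μ(1−μ)/σ² = (0.8×0.2)/0.006 = 0.16/0.006 = 26.6667, giving s = 25.6667.
Then α = μs = 0.8×25.6667 = 20.533 and β = (1−μ)s = 0.2×25.6667 = 5.133.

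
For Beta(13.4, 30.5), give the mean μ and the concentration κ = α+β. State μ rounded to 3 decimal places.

κ = α+β = 13.4+30.5 = 43.9; μ = α/κ = 13.4/43.9 = 0.305.

μ = 0.305, κ = 43.9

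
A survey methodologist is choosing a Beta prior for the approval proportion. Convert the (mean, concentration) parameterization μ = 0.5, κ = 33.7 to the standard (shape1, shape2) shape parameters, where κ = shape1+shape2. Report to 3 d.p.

shape1 = μκ = 0.5×33.7 = 16.850 and shape2 = (1−μ)κ = 0.5×33.7 = 16.850.

shape1 = 16.850, shape2 = 16.850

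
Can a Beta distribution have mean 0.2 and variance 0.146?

Yes

The Beta variance bound is σ² < μ(1−μ).
Here μ(1−μ) = 0.2×0.8 = 0.16, and 0.146 < 0.16.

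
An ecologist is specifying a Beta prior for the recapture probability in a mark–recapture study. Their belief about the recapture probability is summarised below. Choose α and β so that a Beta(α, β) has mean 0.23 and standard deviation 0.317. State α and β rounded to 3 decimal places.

α = 0.175, β = 0.587

First σ² = 0.100489. Setting α = μn, β = (1−μ)n with n = α+β,
μ(1−μ)/(n+1) = 0.100489 ⇒ n+1 = 0.1771/0.100489 = 1.7624 ⇒ n = 0.7624.
Hence α = 0.23×0.7624 = 0.175, β = 0.77×0.7624 = 0.587.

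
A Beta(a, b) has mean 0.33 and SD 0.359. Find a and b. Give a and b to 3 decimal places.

σ² = 0.359² = 0.128881.
With s = a+b, Var = μ(1−μ)/(s+1), so s+1 = (0.33×0.67)/0.128881 = 1.7155 and s = 0.7155.
a = μs = 0.236, b = (1−μ)s = 0.479.

a = 0.236, b = 0.479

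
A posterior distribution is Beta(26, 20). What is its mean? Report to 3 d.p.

0.565

The Beta mean is α/(α+β) = 26/(26+20) = 0.565.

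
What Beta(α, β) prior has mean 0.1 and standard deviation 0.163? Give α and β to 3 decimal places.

α = 0.239, β = 2.149

σ² = 0.163² = 0.026569.
With s = α+β, Var = μ(1−μ)/(s+1), so s+1 = (0.1×0.9)/0.026569 = 3.3874 and s = 2.3874.
α = μs = 0.239, β = (1−μ)s = 2.149.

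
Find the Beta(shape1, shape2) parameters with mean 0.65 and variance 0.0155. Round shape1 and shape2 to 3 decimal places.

shape1 = 8.890, shape2 = 4.787

Let s = shape1+shape2. The Beta variance is μ(1−μ)/(s+1).
So s+1 = μ(1−μ)/σ² = (0.65×0.35)/0.0155 = 0.2275/0.0155 = 14.6774, giving s = 13.6774.
Then shape1 = μs = 0.65×13.6774 = 8.890 and shape2 = (1−μ)s = 0.35×13.6774 = 4.787.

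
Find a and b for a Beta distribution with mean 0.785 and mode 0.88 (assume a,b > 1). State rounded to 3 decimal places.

With s = a+b: μ = a/s and mode = (a−1)/(s−2). Eliminating a = μs,
μs − 1 = m(s−2) ⇒ s(μ−m) = 1−2m ⇒ s = -0.76/-0.095 = 8.0000.
So a = μs = 6.280, b = (1−μ)s = 1.720.

a = 6.280, b = 1.720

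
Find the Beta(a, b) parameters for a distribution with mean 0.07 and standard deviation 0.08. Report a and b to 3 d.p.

a = 0.642, b = 8.530

σ² = 0.08² = 0.0064.
With s = a+b, Var = μ(1−μ)/(s+1), so s+1 = (0.07×0.93)/0.0064 = 10.1719 and s = 9.1719.
a = μs = 0.642, b = (1−μ)s = 8.530.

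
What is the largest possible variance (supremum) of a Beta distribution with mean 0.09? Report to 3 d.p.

0.082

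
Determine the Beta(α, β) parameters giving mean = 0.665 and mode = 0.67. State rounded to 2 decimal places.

Let s = α+β. Mean gives α = μs = 0.665s; mode gives (α−1)/(s−2) = 0.67.
Substituting: 0.665s − 1 = 0.67(s−2) = 0.67s − 1.34, so -0.005s = -0.34 and s = 68.0000.
Then α = 0.665×68.0000 = 45.22 and β = s−α = 22.78.

α = 45.22, β = 22.78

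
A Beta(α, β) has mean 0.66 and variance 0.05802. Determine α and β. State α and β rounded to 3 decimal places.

α = 1.893, β = 0.975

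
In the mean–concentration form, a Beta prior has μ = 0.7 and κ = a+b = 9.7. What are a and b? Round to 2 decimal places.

a = μκ = 0.7×9.7 = 6.79 and b = (1−μ)κ = 0.3×9.7 = 2.91.

a = 6.79, b = 2.91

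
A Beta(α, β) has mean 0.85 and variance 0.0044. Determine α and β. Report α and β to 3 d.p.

α = 23.781, β = 4.197

By moment matching, α+β = μ(1−μ)/σ² − 1 = (0.85·0.15)/0.0044 − 1 = 28.9773 − 1 = 27.9773.
Since α/(α+β) = μ, α = 0.85·27.9773 = 23.781 and β = 0.15·27.9773 = 4.197.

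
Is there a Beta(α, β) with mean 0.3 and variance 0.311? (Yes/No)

The Beta variance bound is σ² < μ(1−μ).
Here μ(1−μ) = 0.3×0.7 = 0.21, and 0.311 ≥ 0.21.

No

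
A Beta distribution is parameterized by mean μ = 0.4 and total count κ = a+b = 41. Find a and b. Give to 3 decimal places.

a = μκ = 0.4×41 = 16.400 and b = (1−μ)κ = 0.6×41 = 24.600.

a = 16.400, b = 24.600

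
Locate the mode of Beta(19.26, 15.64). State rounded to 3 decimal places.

0.555

With α,β > 1, mode = (α−1)/(α+β−2) = 18.26/32.90 = 0.555.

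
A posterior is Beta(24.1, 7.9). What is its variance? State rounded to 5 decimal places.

0.00563

Var = αβ/[(α+β)²(α+β+1)] = (24.1×7.9)/(32.0²×33.0) = 190.39/33792.000 = 0.00563.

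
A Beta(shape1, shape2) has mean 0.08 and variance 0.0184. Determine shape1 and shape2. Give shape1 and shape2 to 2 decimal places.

By moment matching, shape1+shape2 = μ(1−μ)/σ² − 1 = (0.08·0.92)/0.0184 − 1 = 4.0000 − 1 = 3.0000.
Since shape1/(shape1+shape2) = μ, shape1 = 0.08·3.0000 = 0.24 and shape2 = 0.92·3.0000 = 2.76.

shape1 = 0.24, shape2 = 2.76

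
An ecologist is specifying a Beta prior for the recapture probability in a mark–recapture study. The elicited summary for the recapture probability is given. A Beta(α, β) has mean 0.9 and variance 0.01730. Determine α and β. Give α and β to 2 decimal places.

Write ν = α+β; then α = μν and Var = μ(1−μ)/(ν+1).
ν = μ(1−μ)/Var − 1 = 0.09/0.01730 − 1 = 4.2023.
α = 0.9·4.2023 = 3.78, β = 0.1·4.2023 = 0.42.

α = 3.78, β = 0.42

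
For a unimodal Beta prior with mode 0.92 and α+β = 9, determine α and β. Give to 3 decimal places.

α = 7.440, β = 1.560

For α,β>1 the mode is (α−1)/(α+β−2), so α = mode·(κ−2)+1 = 0.92×7+1 = 7.440.
And β = (1−mode)·(κ−2)+1 = 0.08×7+1 = 1.560.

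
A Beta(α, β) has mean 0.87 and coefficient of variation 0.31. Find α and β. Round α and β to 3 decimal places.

α = 0.483, β = 0.072

Var = (CV·μ)² = (0.31×0.87)² = 0.072738.
α+β = μ(1−μ)/Var − 1 = 0.1131/0.072738 − 1 = 0.5549.
Thus α = 0.87·0.5549 = 0.483 and β = 0.13·0.5549 = 0.072.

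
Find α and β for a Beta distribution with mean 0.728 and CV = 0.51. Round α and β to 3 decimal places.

σ = CV·μ = 0.51×0.728 = 0.37128, so σ² = 0.137849.
s+1 = μ(1−μ)/σ² = 0.198016/0.137849 = 1.4365, so s = α+β = 0.4365.
α = μs = 0.318, β = (1−μ)s = 0.119.

α = 0.318, β = 0.119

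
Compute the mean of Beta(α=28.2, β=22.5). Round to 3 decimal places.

0.556

The Beta mean is α/(α+β) = 28.2/(28.2+22.5) = 0.556.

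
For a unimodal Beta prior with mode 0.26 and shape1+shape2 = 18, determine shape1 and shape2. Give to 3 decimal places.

shape1 = 5.160, shape2 = 12.840

Mode = (shape1−1)/(κ−2) with κ = shape1+shape2, so shape1−1 = 0.26·16 = 4.160.
shape1 = 5.160; shape2 = κ − shape1 = 12.840.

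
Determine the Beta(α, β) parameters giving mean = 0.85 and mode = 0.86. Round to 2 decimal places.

α = 61.20, β = 10.80

Let s = α+β. Mean gives α = μs = 0.85s; mode gives (α−1)/(s−2) = 0.86.
Substituting: 0.85s − 1 = 0.86(s−2) = 0.86s − 1.72, so -0.01s = -0.72 and s = 72.0000.
Then α = 0.85×72.0000 = 61.20 and β = s−α = 10.80.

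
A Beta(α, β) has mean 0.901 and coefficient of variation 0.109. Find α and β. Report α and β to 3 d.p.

α = 7.432, β = 0.817

σ = CV·μ = 0.109×0.901 = 0.09821, so σ² = 0.009645.
s+1 = μ(1−μ)/σ² = 0.089199/0.009645 = 9.2482, so s = α+β = 8.2482.
α = μs = 7.432, β = (1−μ)s = 0.817.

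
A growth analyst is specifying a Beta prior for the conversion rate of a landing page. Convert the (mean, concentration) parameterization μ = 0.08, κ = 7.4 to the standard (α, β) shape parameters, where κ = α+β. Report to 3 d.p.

Split κ in proportion μ : (1−μ): α = 0.08·7.4 = 0.592, β = 7.4 − 0.592 = 6.808.

α = 0.592, β = 6.808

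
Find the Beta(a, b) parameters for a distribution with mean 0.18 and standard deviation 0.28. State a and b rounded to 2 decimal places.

a = 0.16, b = 0.72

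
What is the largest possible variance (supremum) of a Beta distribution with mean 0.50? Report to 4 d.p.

0.2500

Var = μ(1−μ)/(α+β+1), which approaches μ(1−μ) as α+β → 0.
So the supremum is μ(1−μ) = 0.50×0.50 = 0.2500.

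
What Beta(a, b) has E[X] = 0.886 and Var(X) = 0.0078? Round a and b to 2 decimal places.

a = 10.59, b = 1.36

By moment matching, a+b = μ(1−μ)/σ² − 1 = (0.886·0.114)/0.0078 − 1 = 12.9492 − 1 = 11.9492.
Since a/(a+b) = μ, a = 0.886·11.9492 = 10.59 and b = 0.114·11.9492 = 1.36.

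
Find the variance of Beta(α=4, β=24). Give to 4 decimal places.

0.0042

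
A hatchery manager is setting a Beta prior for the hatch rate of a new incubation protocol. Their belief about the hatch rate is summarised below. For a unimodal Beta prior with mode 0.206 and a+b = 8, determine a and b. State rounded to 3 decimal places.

a = 2.236, b = 5.764

For a,b>1 the mode is (a−1)/(a+b−2), so a = mode·(κ−2)+1 = 0.206×6+1 = 2.236.
And b = (1−mode)·(κ−2)+1 = 0.794×6+1 = 5.764.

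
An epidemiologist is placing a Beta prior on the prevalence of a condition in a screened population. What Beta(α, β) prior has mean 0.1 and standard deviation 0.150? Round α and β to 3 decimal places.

Variance = 0.150² = 0.022500. The moment-matching identity α+β = μ(1−μ)/Var − 1 gives
α+β = 0.09/0.022500 − 1 = 3.0000, so α = μ·3.0000 = 0.300 and β = (1−μ)·3.0000 = 2.700.

α = 0.300, β = 2.700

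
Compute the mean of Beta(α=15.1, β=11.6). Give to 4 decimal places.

0.5655

The Beta mean is α/(α+β) = 15.1/(15.1+11.6) = 0.5655.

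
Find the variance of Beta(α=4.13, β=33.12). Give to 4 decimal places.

0.0026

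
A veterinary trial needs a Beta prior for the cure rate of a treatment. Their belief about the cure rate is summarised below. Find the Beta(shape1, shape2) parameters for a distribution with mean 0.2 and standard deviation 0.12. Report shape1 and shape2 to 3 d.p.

shape1 = 2.022, shape2 = 8.089

First σ² = 0.0144. Setting shape1 = μn, shape2 = (1−μ)n with n = shape1+shape2,
μ(1−μ)/(n+1) = 0.0144 ⇒ n+1 = 0.16/0.0144 = 11.1111 ⇒ n = 10.1111.
Hence shape1 = 0.2×10.1111 = 2.022, shape2 = 0.8×10.1111 = 8.089.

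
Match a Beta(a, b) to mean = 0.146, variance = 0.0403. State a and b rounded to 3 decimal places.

a = 0.306, b = 1.788

Let s = a+b. The Beta variance is μ(1−μ)/(s+1).
So s+1 = μ(1−μ)/σ² = (0.146×0.854)/0.0403 = 0.124684/0.0403 = 3.0939, giving s = 2.0939.
Then a = μs = 0.146×2.0939 = 0.306 and b = (1−μ)s = 0.854×2.0939 = 1.788.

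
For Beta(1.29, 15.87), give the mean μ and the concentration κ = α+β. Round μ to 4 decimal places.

μ = 0.0752, κ = 17.16

κ = α+β = 1.29+15.87 = 17.16; μ = α/κ = 1.29/17.16 = 0.0752.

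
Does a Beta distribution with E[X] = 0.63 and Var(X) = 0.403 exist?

For any Beta, Var(X) < E[X]·(1−E[X]).
Here μ(1−μ) = 0.63×0.37 = 0.2331, and 0.403 ≥ 0.2331.

No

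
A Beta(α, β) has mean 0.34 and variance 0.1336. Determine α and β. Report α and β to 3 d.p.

α = 0.231, β = 0.449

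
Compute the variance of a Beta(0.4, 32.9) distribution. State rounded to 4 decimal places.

Var = αβ/[(α+β)²(α+β+1)] = (0.4×32.9)/(33.3²×34.3) = 13.16/38034.927 = 0.0003.

0.0003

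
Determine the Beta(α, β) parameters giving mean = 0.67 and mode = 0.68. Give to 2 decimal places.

α = 24.12, β = 11.88

Let s = α+β. Mean gives α = μs = 0.67s; mode gives (α−1)/(s−2) = 0.68.
Substituting: 0.67s − 1 = 0.68(s−2) = 0.68s − 1.36, so -0.01s = -0.36 and s = 36.0000.
Then α = 0.67×36.0000 = 24.12 and β = s−α = 11.88.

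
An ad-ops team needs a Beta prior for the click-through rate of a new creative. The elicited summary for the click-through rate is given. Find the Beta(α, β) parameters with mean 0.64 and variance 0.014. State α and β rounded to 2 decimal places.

By moment matching, α+β = μ(1−μ)/σ² − 1 = (0.64·0.36)/0.014 − 1 = 16.4571 − 1 = 15.4571.
Since α/(α+β) = μ, α = 0.64·15.4571 = 9.89 and β = 0.36·15.4571 = 5.56.

α = 9.89, β = 5.56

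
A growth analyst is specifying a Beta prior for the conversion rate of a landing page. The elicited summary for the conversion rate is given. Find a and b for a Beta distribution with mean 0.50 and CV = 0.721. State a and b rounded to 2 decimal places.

a = 0.46, b = 0.46

σ = CV·μ = 0.721×0.50 = 0.36050, so σ² = 0.129960.
s+1 = μ(1−μ)/σ² = 0.2500/0.129960 = 1.9237, so s = a+b = 0.9237.
a = μs = 0.46, b = (1−μ)s = 0.46.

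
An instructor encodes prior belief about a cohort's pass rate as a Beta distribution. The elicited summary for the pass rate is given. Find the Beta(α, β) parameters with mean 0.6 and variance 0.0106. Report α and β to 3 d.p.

By moment matching, α+β = μ(1−μ)/σ² − 1 = (0.6·0.4)/0.0106 − 1 = 22.6415 − 1 = 21.6415.
Since α/(α+β) = μ, α = 0.6·21.6415 = 12.985 and β = 0.4·21.6415 = 8.657.

α = 12.985, β = 8.657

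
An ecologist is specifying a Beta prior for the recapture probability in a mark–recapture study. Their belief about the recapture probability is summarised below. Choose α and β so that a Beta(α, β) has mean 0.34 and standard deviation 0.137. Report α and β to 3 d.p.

First σ² = 0.018769. Setting α = μn, β = (1−μ)n with n = α+β,
μ(1−μ)/(n+1) = 0.018769 ⇒ n+1 = 0.2244/0.018769 = 11.9559 ⇒ n = 10.9559.
Hence α = 0.34×10.9559 = 3.725, β = 0.66×10.9559 = 7.231.

α = 3.725, β = 7.231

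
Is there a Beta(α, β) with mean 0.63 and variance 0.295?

No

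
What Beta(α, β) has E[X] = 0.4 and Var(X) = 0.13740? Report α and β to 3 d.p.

Write ν = α+β; then α = μν and Var = μ(1−μ)/(ν+1).
ν = μ(1−μ)/Var − 1 = 0.24/0.13740 − 1 = 0.7467.
α = 0.4·0.7467 = 0.299, β = 0.6·0.7467 = 0.448.

α = 0.299, β = 0.448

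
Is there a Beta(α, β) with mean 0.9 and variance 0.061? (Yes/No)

Yes

A Beta with mean μ has variance μ(1−μ)/(α+β+1) < μ(1−μ).
Here μ(1−μ) = 0.9×0.1 = 0.09, and 0.061 < 0.09.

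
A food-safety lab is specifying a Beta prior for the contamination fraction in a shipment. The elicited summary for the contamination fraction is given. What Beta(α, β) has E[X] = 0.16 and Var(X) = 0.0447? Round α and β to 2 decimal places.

α = 0.32, β = 1.69

Write ν = α+β; then α = μν and Var = μ(1−μ)/(ν+1).
ν = μ(1−μ)/Var − 1 = 0.1344/0.0447 − 1 = 2.0067.
α = 0.16·2.0067 = 0.32, β = 0.84·2.0067 = 1.69.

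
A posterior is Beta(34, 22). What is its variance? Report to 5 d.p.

0.00418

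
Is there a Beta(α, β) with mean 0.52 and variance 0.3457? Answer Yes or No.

A Beta with mean μ has variance μ(1−μ)/(α+β+1) < μ(1−μ).
Here μ(1−μ) = 0.52×0.48 = 0.2496, and 0.3457 ≥ 0.2496.

No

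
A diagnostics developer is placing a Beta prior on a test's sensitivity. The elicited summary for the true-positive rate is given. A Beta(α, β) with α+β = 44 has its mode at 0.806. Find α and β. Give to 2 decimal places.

α = 34.85, β = 9.15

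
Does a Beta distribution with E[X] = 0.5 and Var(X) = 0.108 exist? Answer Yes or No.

Yes

The Beta variance bound is σ² < μ(1−μ).
Here μ(1−μ) = 0.5×0.5 = 0.25, and 0.108 < 0.25.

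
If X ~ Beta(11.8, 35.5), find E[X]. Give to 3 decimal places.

E[X] = α/(α+β) = 11.8/47.3 = 0.249.

0.249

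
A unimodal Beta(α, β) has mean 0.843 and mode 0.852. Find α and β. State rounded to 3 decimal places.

With s = α+β: μ = α/s and mode = (α−1)/(s−2). Eliminating α = μs,
μs − 1 = m(s−2) ⇒ s(μ−m) = 1−2m ⇒ s = -0.704/-0.009 = 78.2222.
So α = μs = 65.941, β = (1−μ)s = 12.281.

α = 65.941, β = 12.281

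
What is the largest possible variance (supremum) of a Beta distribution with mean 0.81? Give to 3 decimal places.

Var = μ(1−μ)/(α+β+1), which approaches μ(1−μ) as α+β → 0.
So the supremum is μ(1−μ) = 0.81×0.19 = 0.154.

0.154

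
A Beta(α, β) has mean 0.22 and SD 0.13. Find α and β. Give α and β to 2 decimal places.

α = 2.01, β = 7.14

σ² = 0.13² = 0.0169.
With s = α+β, Var = μ(1−μ)/(s+1), so s+1 = (0.22×0.78)/0.0169 = 10.1538 and s = 9.1538.
α = μs = 2.01, β = (1−μ)s = 7.14.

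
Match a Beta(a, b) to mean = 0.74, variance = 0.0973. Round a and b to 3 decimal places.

a = 0.723, b = 0.254

Write ν = a+b; then a = μν and Var = μ(1−μ)/(ν+1).
ν = μ(1−μ)/Var − 1 = 0.1924/0.0973 − 1 = 0.9774.
a = 0.74·0.9774 = 0.723, b = 0.26·0.9774 = 0.254.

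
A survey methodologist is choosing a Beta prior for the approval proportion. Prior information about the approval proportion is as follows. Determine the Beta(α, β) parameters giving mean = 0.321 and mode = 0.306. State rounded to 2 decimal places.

α = 8.30, β = 17.56

Let s = α+β. Mean gives α = μs = 0.321s; mode gives (α−1)/(s−2) = 0.306.
Substituting: 0.321s − 1 = 0.306(s−2) = 0.306s − 0.612, so 0.015s = 0.388 and s = 25.8667.
Then α = 0.321×25.8667 = 8.30 and β = s−α = 17.56.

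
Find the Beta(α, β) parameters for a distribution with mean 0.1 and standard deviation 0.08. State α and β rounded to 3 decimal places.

α = 1.306, β = 11.756

σ² = 0.08² = 0.0064.
With s = α+β, Var = μ(1−μ)/(s+1), so s+1 = (0.1×0.9)/0.0064 = 14.0625 and s = 13.0625.
α = μs = 1.306, β = (1−μ)s = 11.756.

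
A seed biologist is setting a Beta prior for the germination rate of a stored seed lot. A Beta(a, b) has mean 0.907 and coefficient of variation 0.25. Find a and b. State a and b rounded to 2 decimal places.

a = 0.58, b = 0.06

Var = (CV·μ)² = (0.25×0.907)² = 0.051416.
a+b = μ(1−μ)/Var − 1 = 0.084351/0.051416 − 1 = 0.6406.
Thus a = 0.907·0.6406 = 0.58 and b = 0.093·0.6406 = 0.06.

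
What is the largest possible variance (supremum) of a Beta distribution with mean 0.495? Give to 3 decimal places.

0.250

Var = μ(1−μ)/(α+β+1), which approaches μ(1−μ) as α+β → 0.
So the supremum is μ(1−μ) = 0.495×0.505 = 0.250.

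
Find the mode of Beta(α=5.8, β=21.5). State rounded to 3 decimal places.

With α,β > 1, mode = (α−1)/(α+β−2) = 4.8/25.3 = 0.190.

0.190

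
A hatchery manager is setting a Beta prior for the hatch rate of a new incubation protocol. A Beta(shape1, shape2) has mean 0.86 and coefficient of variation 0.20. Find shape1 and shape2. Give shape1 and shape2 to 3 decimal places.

shape1 = 2.640, shape2 = 0.430

Var = (CV·μ)² = (0.20×0.86)² = 0.029584.
shape1+shape2 = μ(1−μ)/Var − 1 = 0.1204/0.029584 − 1 = 3.0698.
Thus shape1 = 0.86·3.0698 = 2.640 and shape2 = 0.14·3.0698 = 0.430.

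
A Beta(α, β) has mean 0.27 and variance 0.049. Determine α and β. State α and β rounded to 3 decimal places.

α = 0.816, β = 2.206

Let s = α+β. The Beta variance is μ(1−μ)/(s+1).
So s+1 = μ(1−μ)/σ² = (0.27×0.73)/0.049 = 0.1971/0.049 = 4.0224, giving s = 3.0224.
Then α = μs = 0.27×3.0224 = 0.816 and β = (1−μ)s = 0.73×3.0224 = 2.206.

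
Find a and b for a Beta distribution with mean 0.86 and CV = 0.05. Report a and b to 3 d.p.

a = 55.140, b = 8.976

σ = CV·μ = 0.05×0.86 = 0.04300, so σ² = 0.001849.
s+1 = μ(1−μ)/σ² = 0.1204/0.001849 = 65.1163, so s = a+b = 64.1163.
a = μs = 55.140, b = (1−μ)s = 8.976.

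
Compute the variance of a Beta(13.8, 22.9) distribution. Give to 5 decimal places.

0.00622

α+β = 36.7 and αβ = 316.02, so Var = αβ/[(α+β)²(α+β+1)] = 316.02/50777.753 = 0.00622.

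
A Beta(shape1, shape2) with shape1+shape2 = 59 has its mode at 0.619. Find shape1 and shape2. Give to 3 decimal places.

shape1 = 36.283, shape2 = 22.717

Since the density peak of Beta(shape1,shape2) is at (shape1−1)/(shape1+shape2−2),
shape1 = 1 + 0.619(59−2) = 36.283 and shape2 = 59 − 36.283 = 22.717.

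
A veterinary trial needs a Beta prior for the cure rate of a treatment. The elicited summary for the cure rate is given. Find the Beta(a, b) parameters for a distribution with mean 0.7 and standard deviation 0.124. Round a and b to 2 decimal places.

First σ² = 0.015376. Setting a = μn, b = (1−μ)n with n = a+b,
μ(1−μ)/(n+1) = 0.015376 ⇒ n+1 = 0.21/0.015376 = 13.6576 ⇒ n = 12.6576.
Hence a = 0.7×12.6576 = 8.86, b = 0.3×12.6576 = 3.80.

a = 8.86, b = 3.80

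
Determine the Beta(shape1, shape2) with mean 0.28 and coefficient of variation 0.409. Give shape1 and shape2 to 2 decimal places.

Var = (CV·μ)² = (0.409×0.28)² = 0.013115.
shape1+shape2 = μ(1−μ)/Var − 1 = 0.2016/0.013115 − 1 = 14.3719.
Thus shape1 = 0.28·14.3719 = 4.02 and shape2 = 0.72·14.3719 = 10.35.

shape1 = 4.02, shape2 = 10.35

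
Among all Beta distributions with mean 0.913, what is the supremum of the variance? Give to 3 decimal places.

For fixed mean μ the Beta variance is μ(1−μ)/(α+β+1), increasing as α+β decreases.
Its least upper bound (not attained) is μ(1−μ) = 0.913·0.087 = 0.079.

0.079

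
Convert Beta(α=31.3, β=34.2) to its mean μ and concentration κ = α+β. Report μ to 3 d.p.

κ = α+β = 31.3+34.2 = 65.5; μ = α/κ = 31.3/65.5 = 0.478.

μ = 0.478, κ = 65.5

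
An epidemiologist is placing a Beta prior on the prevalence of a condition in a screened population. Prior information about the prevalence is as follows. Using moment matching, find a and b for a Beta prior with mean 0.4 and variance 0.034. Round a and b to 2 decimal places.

a = 2.42, b = 3.64

Let s = a+b. The Beta variance is μ(1−μ)/(s+1).
So s+1 = μ(1−μ)/σ² = (0.4×0.6)/0.034 = 0.24/0.034 = 7.0588, giving s = 6.0588.
Then a = μs = 0.4×6.0588 = 2.42 and b = (1−μ)s = 0.6×6.0588 = 3.64.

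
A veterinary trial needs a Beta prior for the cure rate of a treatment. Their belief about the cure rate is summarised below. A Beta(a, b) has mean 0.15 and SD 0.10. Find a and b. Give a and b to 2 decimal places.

a = 1.76, b = 9.99

Variance = 0.10² = 0.0100. The moment-matching identity a+b = μ(1−μ)/Var − 1 gives
a+b = 0.1275/0.0100 − 1 = 11.7500, so a = μ·11.7500 = 1.76 and b = (1−μ)·11.7500 = 9.99.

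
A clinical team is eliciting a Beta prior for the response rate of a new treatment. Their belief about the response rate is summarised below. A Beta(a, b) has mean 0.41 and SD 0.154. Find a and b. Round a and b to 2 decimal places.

First σ² = 0.023716. Setting a = μn, b = (1−μ)n with n = a+b,
μ(1−μ)/(n+1) = 0.023716 ⇒ n+1 = 0.2419/0.023716 = 10.1999 ⇒ n = 9.1999.
Hence a = 0.41×9.1999 = 3.77, b = 0.59×9.1999 = 5.43.

a = 3.77, b = 5.43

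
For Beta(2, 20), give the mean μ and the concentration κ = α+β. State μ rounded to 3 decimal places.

κ = α+β = 2+20 = 22; μ = α/κ = 2/22 = 0.091.

μ = 0.091, κ = 22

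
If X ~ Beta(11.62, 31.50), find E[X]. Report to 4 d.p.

The Beta mean is α/(α+β) = 11.62/(11.62+31.50) = 0.2695.

0.2695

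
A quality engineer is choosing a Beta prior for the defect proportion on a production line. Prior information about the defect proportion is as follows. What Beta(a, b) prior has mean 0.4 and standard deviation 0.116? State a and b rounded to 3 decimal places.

First σ² = 0.013456. Setting a = μn, b = (1−μ)n with n = a+b,
μ(1−μ)/(n+1) = 0.013456 ⇒ n+1 = 0.24/0.013456 = 17.8359 ⇒ n = 16.8359.
Hence a = 0.4×16.8359 = 6.734, b = 0.6×16.8359 = 10.102.

a = 6.734, b = 10.102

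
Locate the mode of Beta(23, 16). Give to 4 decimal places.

0.5946

With α,β > 1, mode = (α−1)/(α+β−2) = 22/37 = 0.5946.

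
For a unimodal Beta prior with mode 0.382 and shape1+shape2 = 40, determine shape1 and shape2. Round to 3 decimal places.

Mode = (shape1−1)/(κ−2) with κ = shape1+shape2, so shape1−1 = 0.382·38 = 14.516.
shape1 = 15.516; shape2 = κ − shape1 = 24.484.

shape1 = 15.516, shape2 = 24.484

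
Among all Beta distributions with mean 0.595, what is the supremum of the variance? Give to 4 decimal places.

0.2410

For fixed mean μ the Beta variance is μ(1−μ)/(α+β+1), increasing as α+β decreases.
Its least upper bound (not attained) is μ(1−μ) = 0.595·0.405 = 0.2410.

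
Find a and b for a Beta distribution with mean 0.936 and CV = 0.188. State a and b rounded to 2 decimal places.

a = 0.87, b = 0.06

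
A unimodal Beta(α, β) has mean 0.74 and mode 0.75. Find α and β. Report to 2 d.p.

α = 37.00, β = 13.00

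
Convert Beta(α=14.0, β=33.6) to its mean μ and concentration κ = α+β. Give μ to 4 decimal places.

μ = 0.2941, κ = 47.6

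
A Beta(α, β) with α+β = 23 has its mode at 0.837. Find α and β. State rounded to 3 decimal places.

α = 18.577, β = 4.423

Since the density peak of Beta(α,β) is at (α−1)/(α+β−2),
α = 1 + 0.837(23−2) = 18.577 and β = 23 − 18.577 = 4.423.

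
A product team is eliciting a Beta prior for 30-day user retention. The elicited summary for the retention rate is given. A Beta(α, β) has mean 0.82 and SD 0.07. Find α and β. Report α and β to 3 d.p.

α = 23.880, β = 5.242

σ² = 0.07² = 0.0049.
With s = α+β, Var = μ(1−μ)/(s+1), so s+1 = (0.82×0.18)/0.0049 = 30.1224 and s = 29.1224.
α = μs = 23.880, β = (1−μ)s = 5.242.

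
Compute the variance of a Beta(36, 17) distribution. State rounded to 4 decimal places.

α+β = 53 and αβ = 612, so Var = αβ/[(α+β)²(α+β+1)] = 612/151686 = 0.0040.

0.0040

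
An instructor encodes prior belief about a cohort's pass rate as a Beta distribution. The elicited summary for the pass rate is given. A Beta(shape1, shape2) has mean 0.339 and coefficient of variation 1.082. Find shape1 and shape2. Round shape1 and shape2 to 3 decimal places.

shape1 = 0.226, shape2 = 0.440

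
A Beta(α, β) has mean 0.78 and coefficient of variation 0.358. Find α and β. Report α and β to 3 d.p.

α = 0.937, β = 0.264

σ = CV·μ = 0.358×0.78 = 0.27924, so σ² = 0.077975.
s+1 = μ(1−μ)/σ² = 0.1716/0.077975 = 2.2007, so s = α+β = 1.2007.
α = μs = 0.937, β = (1−μ)s = 0.264.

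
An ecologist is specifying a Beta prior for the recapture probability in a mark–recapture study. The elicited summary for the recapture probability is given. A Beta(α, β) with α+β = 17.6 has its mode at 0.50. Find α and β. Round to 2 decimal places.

α = 8.80, β = 8.80

Mode = (α−1)/(κ−2) with κ = α+β, so α−1 = 0.50·15.6 = 7.80.
α = 8.80; β = κ − α = 8.80.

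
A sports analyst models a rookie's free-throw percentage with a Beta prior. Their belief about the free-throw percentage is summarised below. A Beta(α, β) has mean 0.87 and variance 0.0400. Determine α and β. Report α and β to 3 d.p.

Let s = α+β. The Beta variance is μ(1−μ)/(s+1).
So s+1 = μ(1−μ)/σ² = (0.87×0.13)/0.0400 = 0.1131/0.0400 = 2.8275, giving s = 1.8275.
Then α = μs = 0.87×1.8275 = 1.590 and β = (1−μ)s = 0.13×1.8275 = 0.238.

α = 1.590, β = 0.238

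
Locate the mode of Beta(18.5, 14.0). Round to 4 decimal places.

0.5738

The density x^(α−1)(1−x)^(β−1) is maximised at (α−1)/(α+β−2) = 17.5/30.5 = 0.5738.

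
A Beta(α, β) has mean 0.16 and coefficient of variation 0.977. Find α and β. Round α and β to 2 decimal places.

Var = (CV·μ)² = (0.977×0.16)² = 0.024436.
α+β = μ(1−μ)/Var − 1 = 0.1344/0.024436 − 1 = 4.5001.
Thus α = 0.16·4.5001 = 0.72 and β = 0.84·4.5001 = 3.78.

α = 0.72, β = 3.78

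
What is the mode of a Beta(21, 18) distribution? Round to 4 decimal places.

0.5405

With α,β > 1, mode = (α−1)/(α+β−2) = 20/37 = 0.5405.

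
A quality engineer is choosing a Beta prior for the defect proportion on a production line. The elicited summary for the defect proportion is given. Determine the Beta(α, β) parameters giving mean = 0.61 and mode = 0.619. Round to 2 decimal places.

Let s = α+β. Mean gives α = μs = 0.61s; mode gives (α−1)/(s−2) = 0.619.
Substituting: 0.61s − 1 = 0.619(s−2) = 0.619s − 1.238, so -0.009s = -0.238 and s = 26.4444.
Then α = 0.61×26.4444 = 16.13 and β = s−α = 10.31.

α = 16.13, β = 10.31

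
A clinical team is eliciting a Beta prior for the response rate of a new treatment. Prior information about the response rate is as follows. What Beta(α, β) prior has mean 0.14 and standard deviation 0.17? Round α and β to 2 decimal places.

First σ² = 0.0289. Setting α = μn, β = (1−μ)n with n = α+β,
μ(1−μ)/(n+1) = 0.0289 ⇒ n+1 = 0.1204/0.0289 = 4.1661 ⇒ n = 3.1661.
Hence α = 0.14×3.1661 = 0.44, β = 0.86×3.1661 = 2.72.

α = 0.44, β = 2.72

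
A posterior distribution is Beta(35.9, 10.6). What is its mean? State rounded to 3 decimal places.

0.772

The Beta mean is α/(α+β) = 35.9/(35.9+10.6) = 0.772.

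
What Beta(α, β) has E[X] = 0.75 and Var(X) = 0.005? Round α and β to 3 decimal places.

Write ν = α+β; then α = μν and Var = μ(1−μ)/(ν+1).
ν = μ(1−μ)/Var − 1 = 0.1875/0.005 − 1 = 36.5000.
α = 0.75·36.5000 = 27.375, β = 0.25·36.5000 = 9.125.

α = 27.375, β = 9.125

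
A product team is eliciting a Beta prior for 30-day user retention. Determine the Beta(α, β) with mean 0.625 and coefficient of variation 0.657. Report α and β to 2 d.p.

α = 0.24, β = 0.15

Var = (CV·μ)² = (0.657×0.625)² = 0.168613.
α+β = μ(1−μ)/Var − 1 = 0.234375/0.168613 − 1 = 0.3900.
Thus α = 0.625·0.3900 = 0.24 and β = 0.375·0.3900 = 0.15.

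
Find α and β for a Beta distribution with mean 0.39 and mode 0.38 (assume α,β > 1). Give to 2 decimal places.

Let s = α+β. Mean gives α = μs = 0.39s; mode gives (α−1)/(s−2) = 0.38.
Substituting: 0.39s − 1 = 0.38(s−2) = 0.38s − 0.76, so 0.01s = 0.24 and s = 24.0000.
Then α = 0.39×24.0000 = 9.36 and β = s−α = 14.64.

α = 9.36, β = 14.64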